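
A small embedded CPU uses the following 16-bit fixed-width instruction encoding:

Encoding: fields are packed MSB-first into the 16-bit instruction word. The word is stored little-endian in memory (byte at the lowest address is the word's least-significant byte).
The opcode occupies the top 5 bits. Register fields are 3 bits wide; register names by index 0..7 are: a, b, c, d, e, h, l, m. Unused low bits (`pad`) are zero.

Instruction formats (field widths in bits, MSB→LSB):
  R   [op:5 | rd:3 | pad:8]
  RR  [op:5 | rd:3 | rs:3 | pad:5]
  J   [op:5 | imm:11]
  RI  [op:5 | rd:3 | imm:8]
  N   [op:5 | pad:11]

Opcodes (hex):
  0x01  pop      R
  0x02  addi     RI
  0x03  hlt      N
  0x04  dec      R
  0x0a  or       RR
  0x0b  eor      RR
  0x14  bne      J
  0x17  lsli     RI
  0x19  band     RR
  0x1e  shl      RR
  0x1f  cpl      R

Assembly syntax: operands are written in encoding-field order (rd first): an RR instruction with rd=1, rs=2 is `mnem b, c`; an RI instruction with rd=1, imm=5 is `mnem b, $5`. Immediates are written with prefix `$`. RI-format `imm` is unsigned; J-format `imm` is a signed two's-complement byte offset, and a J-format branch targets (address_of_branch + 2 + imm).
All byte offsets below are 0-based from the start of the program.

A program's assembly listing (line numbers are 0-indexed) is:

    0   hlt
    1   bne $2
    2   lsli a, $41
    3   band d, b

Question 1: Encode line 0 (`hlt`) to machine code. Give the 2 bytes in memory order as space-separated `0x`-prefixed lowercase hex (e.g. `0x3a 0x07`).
L0: hlt op=0x3:5|pad=0:11 ⇒ 0x1800 ⇒ little 00 18

0x00 0x18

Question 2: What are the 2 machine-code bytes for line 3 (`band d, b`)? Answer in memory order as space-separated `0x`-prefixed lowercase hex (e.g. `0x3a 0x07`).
line 3 (band): pack op=0x19:5|rd=3:3|rs=1:3|pad=0:5 = 0xcb20; little→ 20 cb

0x20 0xcb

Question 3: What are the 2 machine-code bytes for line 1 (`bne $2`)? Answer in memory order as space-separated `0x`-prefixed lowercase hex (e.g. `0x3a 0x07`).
line 1 (bne): pack op=0x14:5|imm=2:11 = 0xa002; little→ 02 a0

0x02 0xa0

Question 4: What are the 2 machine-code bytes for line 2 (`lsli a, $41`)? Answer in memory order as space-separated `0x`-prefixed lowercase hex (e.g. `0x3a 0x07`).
line 2 (lsli): pack op=0x17:5|rd=0:3|imm=41:8 = 0xb829; little→ 29 b8

0x29 0xb8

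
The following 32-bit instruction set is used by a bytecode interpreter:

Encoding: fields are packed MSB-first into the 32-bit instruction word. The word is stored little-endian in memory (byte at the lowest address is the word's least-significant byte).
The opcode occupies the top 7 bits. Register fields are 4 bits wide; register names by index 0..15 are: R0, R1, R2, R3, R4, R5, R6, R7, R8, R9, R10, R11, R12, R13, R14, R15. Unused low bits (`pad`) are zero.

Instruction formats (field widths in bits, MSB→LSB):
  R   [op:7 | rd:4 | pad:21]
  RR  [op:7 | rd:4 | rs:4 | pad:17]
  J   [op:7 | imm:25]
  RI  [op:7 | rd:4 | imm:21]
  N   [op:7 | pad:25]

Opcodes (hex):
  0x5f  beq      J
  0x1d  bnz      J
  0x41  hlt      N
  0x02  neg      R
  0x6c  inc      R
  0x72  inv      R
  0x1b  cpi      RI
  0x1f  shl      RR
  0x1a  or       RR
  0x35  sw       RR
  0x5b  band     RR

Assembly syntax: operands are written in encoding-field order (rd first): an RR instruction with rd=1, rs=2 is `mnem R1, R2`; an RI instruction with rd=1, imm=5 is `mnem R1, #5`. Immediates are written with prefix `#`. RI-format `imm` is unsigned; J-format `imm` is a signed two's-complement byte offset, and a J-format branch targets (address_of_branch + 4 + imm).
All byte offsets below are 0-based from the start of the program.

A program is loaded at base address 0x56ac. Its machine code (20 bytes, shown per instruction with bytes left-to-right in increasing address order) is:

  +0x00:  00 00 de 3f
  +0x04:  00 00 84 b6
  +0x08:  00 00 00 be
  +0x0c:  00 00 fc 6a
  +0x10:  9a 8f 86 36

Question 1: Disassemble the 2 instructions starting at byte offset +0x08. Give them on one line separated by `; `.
beq #0; sw R7, R14

off 0x08: read 00 00 00 be as little → 0xbe000000
  op=0xbe000000>>25=0x5f ⇒ beq (J)
  [24:0] imm=0 = #0
off 0x0c: read 00 00 fc 6a as little → 0x6afc0000
  op=0x6afc0000>>25=0x35 ⇒ sw (RR)
  [24:21] rd=7 = R7
  [20:17] rs=14 = R14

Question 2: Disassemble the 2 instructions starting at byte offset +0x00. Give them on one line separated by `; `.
shl R14, R15; band R4, R2

+0x00: 00 00 de 3f ⇒ word 0x3fde0000 (little)
  opcode bits[31:25]=0x1f: shl/RR
  [24:21] rd=14 = R14
  [20:17] rs=15 = R15
+0x04: 00 00 84 b6 ⇒ word 0xb6840000 (little)
  opcode bits[31:25]=0x5b: band/RR
  [24:21] rd=4 = R4
  [20:17] rs=2 = R2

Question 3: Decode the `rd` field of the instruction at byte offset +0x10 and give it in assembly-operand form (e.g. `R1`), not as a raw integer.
R4

@+10  little-endian(9a 8f 86 36) = 0x36868f9a
  op=0x36868f9a>>25=0x1b ⇒ cpi (RI)
  [24:21] rd=4 = R4
  [20:0] imm=429978 = #429978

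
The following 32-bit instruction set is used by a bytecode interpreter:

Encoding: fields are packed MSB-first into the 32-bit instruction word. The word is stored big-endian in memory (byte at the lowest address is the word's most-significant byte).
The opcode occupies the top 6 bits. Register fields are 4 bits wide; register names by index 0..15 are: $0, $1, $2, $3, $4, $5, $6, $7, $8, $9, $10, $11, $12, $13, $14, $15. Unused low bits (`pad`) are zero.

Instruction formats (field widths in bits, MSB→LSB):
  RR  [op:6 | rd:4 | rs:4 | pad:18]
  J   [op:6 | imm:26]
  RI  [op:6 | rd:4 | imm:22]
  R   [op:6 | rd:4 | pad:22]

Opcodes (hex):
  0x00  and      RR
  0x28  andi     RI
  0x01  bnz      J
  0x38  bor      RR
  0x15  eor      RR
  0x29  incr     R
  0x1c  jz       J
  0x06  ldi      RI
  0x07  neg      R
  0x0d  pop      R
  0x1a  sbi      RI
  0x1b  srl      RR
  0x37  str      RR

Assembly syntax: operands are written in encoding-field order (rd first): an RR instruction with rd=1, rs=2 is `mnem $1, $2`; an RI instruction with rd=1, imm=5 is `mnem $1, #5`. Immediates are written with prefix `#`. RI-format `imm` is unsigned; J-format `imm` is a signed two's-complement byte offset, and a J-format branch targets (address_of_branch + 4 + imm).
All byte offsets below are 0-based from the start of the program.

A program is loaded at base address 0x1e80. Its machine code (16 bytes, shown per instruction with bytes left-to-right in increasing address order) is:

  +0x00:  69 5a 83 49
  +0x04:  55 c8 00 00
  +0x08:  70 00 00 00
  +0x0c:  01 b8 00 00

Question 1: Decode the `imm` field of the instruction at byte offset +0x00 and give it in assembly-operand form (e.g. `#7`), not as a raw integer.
[00] 69 5a 83 49 → 0x695a8349
  op=0x695a8349>>26=0x1a ⇒ sbi (RI)
  rd: (w>>22)&0xf=0x5 → $5
  imm: (w>>0)&0x3fffff=0x1a8349 → #1737545

#1737545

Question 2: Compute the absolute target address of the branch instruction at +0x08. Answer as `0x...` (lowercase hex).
[08] 70 00 00 00 → 0x70000000
  top 6b → 0x1c → jz [J]
  imm: (w>>0)&0x3ffffff=0x0 → #0
  target = base 0x1e80 + off 0x08 + 4 + imm 0 = 0x1e8c

0x1e8c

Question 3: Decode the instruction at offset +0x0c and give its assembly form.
and $6, $14

@+0c  big-endian(01 b8 00 00) = 0x01b80000
  op=0x01b80000>>26=0x0 ⇒ and (RR)
  [25:22] rd=6 = $6
  [21:18] rs=14 = $14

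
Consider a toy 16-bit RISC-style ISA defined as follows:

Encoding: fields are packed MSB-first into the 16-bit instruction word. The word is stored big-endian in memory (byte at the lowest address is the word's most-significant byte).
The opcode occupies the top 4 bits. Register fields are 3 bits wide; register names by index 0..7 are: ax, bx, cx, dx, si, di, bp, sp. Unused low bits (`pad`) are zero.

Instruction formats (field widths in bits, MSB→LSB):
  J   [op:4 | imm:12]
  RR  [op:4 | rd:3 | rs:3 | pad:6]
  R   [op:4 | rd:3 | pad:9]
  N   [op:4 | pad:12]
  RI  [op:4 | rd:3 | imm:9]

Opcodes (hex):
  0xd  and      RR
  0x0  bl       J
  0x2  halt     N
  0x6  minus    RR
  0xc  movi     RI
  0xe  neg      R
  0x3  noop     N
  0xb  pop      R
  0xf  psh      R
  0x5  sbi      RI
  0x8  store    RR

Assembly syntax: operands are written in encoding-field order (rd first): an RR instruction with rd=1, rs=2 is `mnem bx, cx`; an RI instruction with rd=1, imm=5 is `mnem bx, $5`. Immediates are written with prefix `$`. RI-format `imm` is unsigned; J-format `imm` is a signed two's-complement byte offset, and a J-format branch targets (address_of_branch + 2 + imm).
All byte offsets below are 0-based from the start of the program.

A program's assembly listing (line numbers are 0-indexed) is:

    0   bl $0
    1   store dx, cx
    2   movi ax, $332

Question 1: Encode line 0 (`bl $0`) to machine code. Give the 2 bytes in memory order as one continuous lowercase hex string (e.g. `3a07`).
0. bl fields op=0x0:4|imm=0:12 → word 0000h → 00 00

0000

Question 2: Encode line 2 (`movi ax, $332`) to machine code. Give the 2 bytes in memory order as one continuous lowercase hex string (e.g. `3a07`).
c14c

L2: movi op=0xc:4|rd=0:3|imm=332:9 ⇒ 0xc14c ⇒ big c1 4c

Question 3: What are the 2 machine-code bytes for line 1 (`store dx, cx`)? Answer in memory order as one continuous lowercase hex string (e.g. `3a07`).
line 1 (store): pack op=0x8:4|rd=3:3|rs=2:3|pad=0:6 = 0x8680; big→ 86 80

8680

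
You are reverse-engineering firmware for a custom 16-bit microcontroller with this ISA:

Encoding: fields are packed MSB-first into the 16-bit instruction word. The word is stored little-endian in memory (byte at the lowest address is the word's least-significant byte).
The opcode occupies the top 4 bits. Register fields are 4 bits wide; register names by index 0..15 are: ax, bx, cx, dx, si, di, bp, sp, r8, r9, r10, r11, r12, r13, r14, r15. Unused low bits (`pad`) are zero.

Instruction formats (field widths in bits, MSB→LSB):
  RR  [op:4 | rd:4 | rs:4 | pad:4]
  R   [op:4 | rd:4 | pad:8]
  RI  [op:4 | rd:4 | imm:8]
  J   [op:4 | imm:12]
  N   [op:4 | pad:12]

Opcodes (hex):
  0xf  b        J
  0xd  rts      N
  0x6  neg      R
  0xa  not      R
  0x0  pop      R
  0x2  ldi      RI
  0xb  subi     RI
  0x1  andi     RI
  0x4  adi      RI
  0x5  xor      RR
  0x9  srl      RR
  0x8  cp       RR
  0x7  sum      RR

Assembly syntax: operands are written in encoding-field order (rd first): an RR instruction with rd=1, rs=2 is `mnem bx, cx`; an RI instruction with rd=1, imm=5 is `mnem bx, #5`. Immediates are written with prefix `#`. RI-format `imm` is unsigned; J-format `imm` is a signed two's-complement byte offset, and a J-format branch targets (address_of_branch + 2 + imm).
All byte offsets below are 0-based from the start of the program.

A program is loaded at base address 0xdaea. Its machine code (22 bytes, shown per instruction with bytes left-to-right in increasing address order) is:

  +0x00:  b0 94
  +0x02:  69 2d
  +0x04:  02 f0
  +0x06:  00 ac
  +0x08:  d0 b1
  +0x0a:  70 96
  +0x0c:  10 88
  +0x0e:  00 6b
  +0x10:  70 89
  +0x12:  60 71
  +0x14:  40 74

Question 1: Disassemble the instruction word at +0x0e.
neg r11

@+0e  little-endian(00 6b) = 0x6b00
  opcode bits[15:12]=0x6: neg/R
  rd: (w>>8)&0xf=0xb → r11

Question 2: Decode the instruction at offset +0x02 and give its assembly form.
ldi r13, #105

@+02  little-endian(69 2d) = 0x2d69
  top 4b → 0x2 → ldi [RI]
  rd: (w>>8)&0xf=0xd → r13
  imm: (w>>0)&0xff=0x69 → #105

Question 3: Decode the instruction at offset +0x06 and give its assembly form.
not r12

off 0x06: read 00 ac as little → 0xac00
  op=0xac00>>12=0xa ⇒ not (R)
  rd: (w>>8)&0xf=0xc → r12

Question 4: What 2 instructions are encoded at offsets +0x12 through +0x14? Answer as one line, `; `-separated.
+0x12: 60 71 ⇒ word 0x7160 (little)
  op=0x7160>>12=0x7 ⇒ sum (RR)
  rd@[11:8]=0x1 ⇒ bx
  rs@[7:4]=0x6 ⇒ bp
+0x14: 40 74 ⇒ word 0x7440 (little)
  op=0x7440>>12=0x7 ⇒ sum (RR)
  rd@[11:8]=0x4 ⇒ si
  rs@[7:4]=0x4 ⇒ si

sum bx, bp; sum si, si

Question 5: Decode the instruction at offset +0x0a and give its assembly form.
+0x0a: 70 96 ⇒ word 0x9670 (little)
  op=0x9670>>12=0x9 ⇒ srl (RR)
  rd: (w>>8)&0xf=0x6 → bp
  rs: (w>>4)&0xf=0x7 → sp

srl bp, sp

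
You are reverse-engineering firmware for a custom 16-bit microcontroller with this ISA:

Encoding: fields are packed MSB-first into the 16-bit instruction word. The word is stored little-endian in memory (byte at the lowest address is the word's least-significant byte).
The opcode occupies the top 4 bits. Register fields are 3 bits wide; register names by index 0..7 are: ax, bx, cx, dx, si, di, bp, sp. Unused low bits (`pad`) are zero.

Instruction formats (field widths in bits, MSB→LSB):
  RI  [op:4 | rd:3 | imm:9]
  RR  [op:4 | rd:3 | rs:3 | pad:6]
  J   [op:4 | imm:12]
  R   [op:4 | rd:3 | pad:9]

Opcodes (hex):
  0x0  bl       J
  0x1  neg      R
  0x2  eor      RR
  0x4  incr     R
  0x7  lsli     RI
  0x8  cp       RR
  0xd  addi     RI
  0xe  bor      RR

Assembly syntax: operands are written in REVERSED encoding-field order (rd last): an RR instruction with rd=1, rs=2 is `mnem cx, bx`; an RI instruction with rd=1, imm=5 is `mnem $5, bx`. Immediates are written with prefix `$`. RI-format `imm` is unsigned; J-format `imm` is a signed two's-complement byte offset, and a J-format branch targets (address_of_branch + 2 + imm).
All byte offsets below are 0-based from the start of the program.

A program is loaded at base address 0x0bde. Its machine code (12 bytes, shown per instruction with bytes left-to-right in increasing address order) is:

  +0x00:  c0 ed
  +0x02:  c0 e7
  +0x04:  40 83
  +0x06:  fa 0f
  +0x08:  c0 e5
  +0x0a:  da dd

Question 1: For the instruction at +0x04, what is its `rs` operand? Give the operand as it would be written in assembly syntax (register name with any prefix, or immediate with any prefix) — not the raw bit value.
@+04  little-endian(40 83) = 0x8340
  opcode bits[15:12]=0x8: cp/RR
  [11:9] rd=1 = bx
  [8:6] rs=5 = di

di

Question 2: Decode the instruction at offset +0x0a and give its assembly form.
@+0a  little-endian(da dd) = 0xddda
  top 4b → 0xd → addi [RI]
  rd: (w>>9)&0x7=0x6 → bp
  imm: (w>>0)&0x1ff=0x1da → $474

addi $474, bp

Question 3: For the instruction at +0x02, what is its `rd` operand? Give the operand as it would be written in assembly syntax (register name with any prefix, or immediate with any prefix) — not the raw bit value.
off 0x02: read c0 e7 as little → 0xe7c0
  opcode bits[15:12]=0xe: bor/RR
  [11:9] rd=3 = dx
  [8:6] rs=7 = sp

dx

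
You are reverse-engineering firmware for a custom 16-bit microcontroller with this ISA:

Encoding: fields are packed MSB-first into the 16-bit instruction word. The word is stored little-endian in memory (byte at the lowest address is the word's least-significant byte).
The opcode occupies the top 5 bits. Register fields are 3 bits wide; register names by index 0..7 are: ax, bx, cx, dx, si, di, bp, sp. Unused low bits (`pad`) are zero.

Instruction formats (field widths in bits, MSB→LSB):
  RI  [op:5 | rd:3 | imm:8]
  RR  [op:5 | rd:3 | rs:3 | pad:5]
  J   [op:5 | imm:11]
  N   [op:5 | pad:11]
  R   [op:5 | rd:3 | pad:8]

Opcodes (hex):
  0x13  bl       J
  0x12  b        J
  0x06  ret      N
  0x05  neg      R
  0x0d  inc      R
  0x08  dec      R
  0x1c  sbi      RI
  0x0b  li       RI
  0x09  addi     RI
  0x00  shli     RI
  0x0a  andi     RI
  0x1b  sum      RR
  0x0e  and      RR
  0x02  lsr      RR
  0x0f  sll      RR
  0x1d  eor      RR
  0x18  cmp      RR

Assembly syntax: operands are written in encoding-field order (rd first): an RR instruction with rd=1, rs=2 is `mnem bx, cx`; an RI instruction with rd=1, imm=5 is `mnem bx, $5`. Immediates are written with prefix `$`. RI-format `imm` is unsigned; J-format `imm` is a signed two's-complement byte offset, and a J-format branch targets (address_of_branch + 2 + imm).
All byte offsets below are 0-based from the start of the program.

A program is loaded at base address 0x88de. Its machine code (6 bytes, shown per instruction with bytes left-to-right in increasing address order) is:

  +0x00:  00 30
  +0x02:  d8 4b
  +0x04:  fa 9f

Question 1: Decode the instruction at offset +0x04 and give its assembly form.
@+04  little-endian(fa 9f) = 0x9ffa
  top 5b → 0x13 → bl [J]
  imm@[10:0]=0x7fa (s11→-6) ⇒ $-6

bl $-6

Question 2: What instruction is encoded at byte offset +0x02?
addi dx, $216

off 0x02: read d8 4b as little → 0x4bd8
  top 5b → 0x9 → addi [RI]
  rd@[10:8]=0x3 ⇒ dx
  imm@[7:0]=0xd8 ⇒ $216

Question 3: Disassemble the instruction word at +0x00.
ret

[00] 00 30 → 0x3000
  opcode bits[15:11]=0x6: ret/N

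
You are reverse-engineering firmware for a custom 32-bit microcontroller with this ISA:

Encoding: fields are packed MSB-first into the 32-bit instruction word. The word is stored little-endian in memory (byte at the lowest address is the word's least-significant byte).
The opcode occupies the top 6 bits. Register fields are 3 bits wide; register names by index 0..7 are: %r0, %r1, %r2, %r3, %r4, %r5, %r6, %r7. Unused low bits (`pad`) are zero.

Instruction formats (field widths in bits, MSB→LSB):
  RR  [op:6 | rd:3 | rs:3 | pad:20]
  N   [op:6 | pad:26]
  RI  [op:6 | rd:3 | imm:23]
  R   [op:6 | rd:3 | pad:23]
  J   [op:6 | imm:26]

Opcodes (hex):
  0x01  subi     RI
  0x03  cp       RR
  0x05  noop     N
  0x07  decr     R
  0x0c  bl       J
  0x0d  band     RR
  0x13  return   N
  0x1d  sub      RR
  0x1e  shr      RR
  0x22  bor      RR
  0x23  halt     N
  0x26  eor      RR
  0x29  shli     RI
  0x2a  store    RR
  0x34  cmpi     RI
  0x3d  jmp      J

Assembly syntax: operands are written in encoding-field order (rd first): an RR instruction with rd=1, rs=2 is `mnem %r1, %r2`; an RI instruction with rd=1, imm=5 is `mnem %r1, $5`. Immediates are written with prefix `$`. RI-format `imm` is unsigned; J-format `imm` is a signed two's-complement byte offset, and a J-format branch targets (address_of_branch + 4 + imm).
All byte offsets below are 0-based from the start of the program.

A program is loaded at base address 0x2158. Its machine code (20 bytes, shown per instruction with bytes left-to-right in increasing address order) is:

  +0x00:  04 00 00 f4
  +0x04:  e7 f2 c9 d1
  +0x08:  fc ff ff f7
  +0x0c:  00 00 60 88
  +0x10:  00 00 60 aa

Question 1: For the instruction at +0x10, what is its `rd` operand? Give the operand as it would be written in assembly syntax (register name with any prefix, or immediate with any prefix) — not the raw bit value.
off 0x10: read 00 00 60 aa as little → 0xaa600000
  op=0xaa600000>>26=0x2a ⇒ store (RR)
  [25:23] rd=4 = %r4
  [22:20] rs=6 = %r6

%r4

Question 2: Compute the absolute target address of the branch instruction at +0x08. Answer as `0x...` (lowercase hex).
+0x08: fc ff ff f7 ⇒ word 0xf7fffffc (little)
  top 6b → 0x3d → jmp [J]
  [25:0] imm=67108860 (s26→-4) = $-4
  target = base 0x2158 + off 0x08 + 4 + imm -4 = 0x2160

0x2160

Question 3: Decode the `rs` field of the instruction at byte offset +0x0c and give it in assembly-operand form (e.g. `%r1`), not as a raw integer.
%r6

@+0c  little-endian(00 00 60 88) = 0x88600000
  op=0x88600000>>26=0x22 ⇒ bor (RR)
  rd: (w>>23)&0x7=0x0 → %r0
  rs: (w>>20)&0x7=0x6 → %r6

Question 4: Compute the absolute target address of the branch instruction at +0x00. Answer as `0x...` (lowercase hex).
0x2160

+0x00: 04 00 00 f4 ⇒ word 0xf4000004 (little)
  top 6b → 0x3d → jmp [J]
  [25:0] imm=4 = $4
  target = base 0x2158 + off 0x00 + 4 + imm 4 = 0x2160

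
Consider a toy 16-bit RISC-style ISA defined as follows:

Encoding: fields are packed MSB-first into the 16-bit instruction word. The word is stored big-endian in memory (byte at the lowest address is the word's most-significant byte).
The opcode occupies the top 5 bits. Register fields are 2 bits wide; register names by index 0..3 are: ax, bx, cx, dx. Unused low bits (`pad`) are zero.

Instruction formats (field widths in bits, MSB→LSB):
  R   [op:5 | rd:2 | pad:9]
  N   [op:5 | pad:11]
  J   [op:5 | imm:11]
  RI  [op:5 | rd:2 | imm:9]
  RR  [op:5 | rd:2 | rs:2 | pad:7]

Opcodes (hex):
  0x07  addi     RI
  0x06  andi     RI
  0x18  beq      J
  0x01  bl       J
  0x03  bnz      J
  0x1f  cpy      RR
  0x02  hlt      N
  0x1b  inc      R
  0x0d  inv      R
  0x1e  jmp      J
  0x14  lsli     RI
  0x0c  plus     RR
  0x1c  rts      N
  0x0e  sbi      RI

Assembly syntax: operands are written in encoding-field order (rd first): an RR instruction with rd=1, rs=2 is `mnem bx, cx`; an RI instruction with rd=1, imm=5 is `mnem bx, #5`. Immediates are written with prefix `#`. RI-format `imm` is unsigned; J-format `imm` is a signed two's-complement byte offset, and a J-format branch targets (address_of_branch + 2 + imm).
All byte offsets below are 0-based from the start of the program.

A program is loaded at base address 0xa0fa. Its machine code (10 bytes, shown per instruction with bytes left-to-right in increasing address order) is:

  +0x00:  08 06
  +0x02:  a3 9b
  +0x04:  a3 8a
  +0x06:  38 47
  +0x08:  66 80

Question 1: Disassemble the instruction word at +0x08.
off 0x08: read 66 80 as big → 0x6680
  top 5b → 0xc → plus [RR]
  [10:9] rd=3 = dx
  [8:7] rs=1 = bx

plus dx, bx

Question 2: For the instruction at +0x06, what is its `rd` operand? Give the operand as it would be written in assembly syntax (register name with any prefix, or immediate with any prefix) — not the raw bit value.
[06] 38 47 → 0x3847
  top 5b → 0x7 → addi [RI]
  [10:9] rd=0 = ax
  [8:0] imm=71 = #71

ax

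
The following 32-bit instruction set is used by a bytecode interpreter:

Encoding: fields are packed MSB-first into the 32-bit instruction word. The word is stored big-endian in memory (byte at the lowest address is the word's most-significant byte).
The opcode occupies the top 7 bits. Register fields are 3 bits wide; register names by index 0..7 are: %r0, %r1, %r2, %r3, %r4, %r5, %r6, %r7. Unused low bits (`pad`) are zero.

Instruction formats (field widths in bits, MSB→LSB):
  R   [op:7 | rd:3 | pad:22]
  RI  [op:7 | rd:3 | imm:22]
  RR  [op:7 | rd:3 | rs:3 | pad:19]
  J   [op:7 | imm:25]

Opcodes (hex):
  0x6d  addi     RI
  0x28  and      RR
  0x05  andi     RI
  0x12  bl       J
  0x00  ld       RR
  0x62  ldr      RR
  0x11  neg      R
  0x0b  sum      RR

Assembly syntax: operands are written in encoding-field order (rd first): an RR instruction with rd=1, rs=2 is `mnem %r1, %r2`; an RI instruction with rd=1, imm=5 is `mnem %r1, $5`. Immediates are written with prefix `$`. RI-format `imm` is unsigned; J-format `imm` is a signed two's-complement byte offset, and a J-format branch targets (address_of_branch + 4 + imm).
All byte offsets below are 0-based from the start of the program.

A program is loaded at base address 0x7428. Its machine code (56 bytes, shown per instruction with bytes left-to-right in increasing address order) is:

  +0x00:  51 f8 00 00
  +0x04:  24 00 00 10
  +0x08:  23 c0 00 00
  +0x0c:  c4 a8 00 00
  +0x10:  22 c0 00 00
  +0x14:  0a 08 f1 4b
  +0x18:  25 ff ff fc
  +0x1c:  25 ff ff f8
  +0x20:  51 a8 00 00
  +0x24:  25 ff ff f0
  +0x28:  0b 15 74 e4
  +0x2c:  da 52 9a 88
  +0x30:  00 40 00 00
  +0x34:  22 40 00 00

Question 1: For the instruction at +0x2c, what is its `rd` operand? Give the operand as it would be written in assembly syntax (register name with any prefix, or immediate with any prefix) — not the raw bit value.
[2c] da 52 9a 88 → 0xda529a88
  top 7b → 0x6d → addi [RI]
  [24:22] rd=1 = %r1
  [21:0] imm=1219208 = $1219208

%r1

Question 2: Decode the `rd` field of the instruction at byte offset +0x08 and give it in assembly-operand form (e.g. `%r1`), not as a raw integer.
%r7

off 0x08: read 23 c0 00 00 as big → 0x23c00000
  top 7b → 0x11 → neg [R]
  [24:22] rd=7 = %r7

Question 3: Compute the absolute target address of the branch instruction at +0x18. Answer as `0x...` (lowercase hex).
0x7440

@+18  big-endian(25 ff ff fc) = 0x25fffffc
  top 7b → 0x12 → bl [J]
  [24:0] imm=33554428 (s25→-4) = $-4
  target = base 0x7428 + off 0x18 + 4 + imm -4 = 0x7440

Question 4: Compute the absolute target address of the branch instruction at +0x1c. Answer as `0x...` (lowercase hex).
0x7440

+0x1c: 25 ff ff f8 ⇒ word 0x25fffff8 (big)
  opcode bits[31:25]=0x12: bl/J
  imm@[24:0]=0x1fffff8 (s25→-8) ⇒ $-8
  target = base 0x7428 + off 0x1c + 4 + imm -8 = 0x7440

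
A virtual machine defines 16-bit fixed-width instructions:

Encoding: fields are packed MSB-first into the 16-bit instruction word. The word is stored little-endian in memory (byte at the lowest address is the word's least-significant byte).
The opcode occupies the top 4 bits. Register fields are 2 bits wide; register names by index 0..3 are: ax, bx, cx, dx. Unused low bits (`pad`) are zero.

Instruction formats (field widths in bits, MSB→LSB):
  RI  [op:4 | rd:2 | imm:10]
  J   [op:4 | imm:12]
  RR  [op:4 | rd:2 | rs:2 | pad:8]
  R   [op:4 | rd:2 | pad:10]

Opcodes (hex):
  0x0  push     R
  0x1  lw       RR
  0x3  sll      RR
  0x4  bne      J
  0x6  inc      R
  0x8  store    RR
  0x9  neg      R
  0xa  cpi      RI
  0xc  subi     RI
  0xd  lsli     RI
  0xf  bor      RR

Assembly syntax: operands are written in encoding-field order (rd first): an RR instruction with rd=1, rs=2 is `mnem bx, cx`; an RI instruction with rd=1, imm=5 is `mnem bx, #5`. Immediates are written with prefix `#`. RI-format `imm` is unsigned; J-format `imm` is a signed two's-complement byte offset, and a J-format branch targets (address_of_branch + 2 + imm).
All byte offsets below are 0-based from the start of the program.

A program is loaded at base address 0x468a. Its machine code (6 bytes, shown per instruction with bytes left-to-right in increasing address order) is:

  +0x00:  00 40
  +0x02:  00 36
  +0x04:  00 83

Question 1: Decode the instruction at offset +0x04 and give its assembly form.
store ax, dx

@+04  little-endian(00 83) = 0x8300
  opcode bits[15:12]=0x8: store/RR
  rd@[11:10]=0x0 ⇒ ax
  rs@[9:8]=0x3 ⇒ dx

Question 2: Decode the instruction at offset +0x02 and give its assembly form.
@+02  little-endian(00 36) = 0x3600
  op=0x3600>>12=0x3 ⇒ sll (RR)
  rd: (w>>10)&0x3=0x1 → bx
  rs: (w>>8)&0x3=0x2 → cx

sll bx, cx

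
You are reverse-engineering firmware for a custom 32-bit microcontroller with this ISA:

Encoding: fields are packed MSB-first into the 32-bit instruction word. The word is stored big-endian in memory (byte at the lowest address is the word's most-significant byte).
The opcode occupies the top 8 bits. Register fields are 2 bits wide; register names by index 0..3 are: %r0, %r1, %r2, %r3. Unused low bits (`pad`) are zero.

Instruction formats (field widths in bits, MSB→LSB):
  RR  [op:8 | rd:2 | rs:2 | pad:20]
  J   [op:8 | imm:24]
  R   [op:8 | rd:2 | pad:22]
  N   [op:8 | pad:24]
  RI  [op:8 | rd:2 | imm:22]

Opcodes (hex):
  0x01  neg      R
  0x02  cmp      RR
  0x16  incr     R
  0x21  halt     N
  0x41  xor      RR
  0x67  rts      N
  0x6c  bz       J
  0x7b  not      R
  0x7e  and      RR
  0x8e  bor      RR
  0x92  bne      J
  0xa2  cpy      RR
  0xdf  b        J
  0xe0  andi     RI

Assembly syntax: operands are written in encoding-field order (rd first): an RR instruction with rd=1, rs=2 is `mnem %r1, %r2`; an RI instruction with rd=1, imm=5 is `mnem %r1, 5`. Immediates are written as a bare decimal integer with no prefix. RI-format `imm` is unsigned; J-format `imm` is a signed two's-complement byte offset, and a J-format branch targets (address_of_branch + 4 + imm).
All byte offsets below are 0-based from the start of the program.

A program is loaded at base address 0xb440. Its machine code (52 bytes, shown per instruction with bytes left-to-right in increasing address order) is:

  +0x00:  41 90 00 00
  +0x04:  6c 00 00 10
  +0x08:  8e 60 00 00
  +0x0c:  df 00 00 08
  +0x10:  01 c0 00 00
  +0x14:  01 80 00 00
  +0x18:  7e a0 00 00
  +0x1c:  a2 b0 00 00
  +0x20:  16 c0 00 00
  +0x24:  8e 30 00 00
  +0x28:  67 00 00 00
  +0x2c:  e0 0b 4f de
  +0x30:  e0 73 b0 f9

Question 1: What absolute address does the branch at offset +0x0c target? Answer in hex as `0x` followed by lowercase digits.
off 0x0c: read df 00 00 08 as big → 0xdf000008
  top 8b → 0xdf → b [J]
  imm@[23:0]=0x8 ⇒ 8
  target = base 0xb440 + off 0x0c + 4 + imm 8 = 0xb458

0xb458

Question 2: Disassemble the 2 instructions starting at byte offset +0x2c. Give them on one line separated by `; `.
andi %r0, 741342; andi %r1, 3387641

+0x2c: e0 0b 4f de ⇒ word 0xe00b4fde (big)
  top 8b → 0xe0 → andi [RI]
  [23:22] rd=0 = %r0
  [21:0] imm=741342 = 741342
+0x30: e0 73 b0 f9 ⇒ word 0xe073b0f9 (big)
  top 8b → 0xe0 → andi [RI]
  [23:22] rd=1 = %r1
  [21:0] imm=3387641 = 3387641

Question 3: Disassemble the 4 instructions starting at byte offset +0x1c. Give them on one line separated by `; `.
cpy %r2, %r3; incr %r3; bor %r0, %r3; rts

@+1c  big-endian(a2 b0 00 00) = 0xa2b00000
  op=0xa2b00000>>24=0xa2 ⇒ cpy (RR)
  [23:22] rd=2 = %r2
  [21:20] rs=3 = %r3
@+20  big-endian(16 c0 00 00) = 0x16c00000
  op=0x16c00000>>24=0x16 ⇒ incr (R)
  [23:22] rd=3 = %r3
@+24  big-endian(8e 30 00 00) = 0x8e300000
  op=0x8e300000>>24=0x8e ⇒ bor (RR)
  [23:22] rd=0 = %r0
  [21:20] rs=3 = %r3
@+28  big-endian(67 00 00 00) = 0x67000000
  op=0x67000000>>24=0x67 ⇒ rts (N)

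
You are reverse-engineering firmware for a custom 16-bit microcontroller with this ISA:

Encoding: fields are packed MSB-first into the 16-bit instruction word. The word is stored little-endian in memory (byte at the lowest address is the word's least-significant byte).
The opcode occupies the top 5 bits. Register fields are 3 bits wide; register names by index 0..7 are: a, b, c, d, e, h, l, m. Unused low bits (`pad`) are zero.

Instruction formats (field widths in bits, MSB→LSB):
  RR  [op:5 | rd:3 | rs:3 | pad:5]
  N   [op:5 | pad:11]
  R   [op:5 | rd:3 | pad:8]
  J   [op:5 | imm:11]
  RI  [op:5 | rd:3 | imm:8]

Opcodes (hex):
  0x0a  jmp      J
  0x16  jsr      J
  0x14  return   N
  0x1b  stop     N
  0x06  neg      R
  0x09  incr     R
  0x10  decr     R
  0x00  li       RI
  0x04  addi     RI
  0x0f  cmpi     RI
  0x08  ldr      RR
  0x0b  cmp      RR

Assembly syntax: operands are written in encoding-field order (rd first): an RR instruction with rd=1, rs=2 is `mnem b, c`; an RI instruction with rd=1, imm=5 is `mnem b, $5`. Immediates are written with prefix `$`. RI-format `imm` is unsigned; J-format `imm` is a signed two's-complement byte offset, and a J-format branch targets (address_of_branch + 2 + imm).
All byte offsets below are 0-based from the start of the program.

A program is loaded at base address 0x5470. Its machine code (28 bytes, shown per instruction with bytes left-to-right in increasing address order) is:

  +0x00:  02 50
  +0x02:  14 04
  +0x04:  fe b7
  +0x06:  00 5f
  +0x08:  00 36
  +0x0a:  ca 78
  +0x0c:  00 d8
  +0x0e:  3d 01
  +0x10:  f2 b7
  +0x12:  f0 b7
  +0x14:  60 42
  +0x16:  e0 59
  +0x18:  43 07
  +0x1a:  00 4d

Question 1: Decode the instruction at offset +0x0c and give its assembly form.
off 0x0c: read 00 d8 as little → 0xd800
  top 5b → 0x1b → stop [N]

stop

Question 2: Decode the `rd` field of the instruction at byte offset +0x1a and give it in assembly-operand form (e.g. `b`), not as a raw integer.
h

+0x1a: 00 4d ⇒ word 0x4d00 (little)
  op=0x4d00>>11=0x9 ⇒ incr (R)
  rd@[10:8]=0x5 ⇒ h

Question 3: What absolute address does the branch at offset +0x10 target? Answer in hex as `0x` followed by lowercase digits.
0x5474

@+10  little-endian(f2 b7) = 0xb7f2
  opcode bits[15:11]=0x16: jsr/J
  [10:0] imm=2034 (s11→-14) = $-14
  target = base 0x5470 + off 0x10 + 2 + imm -14 = 0x5474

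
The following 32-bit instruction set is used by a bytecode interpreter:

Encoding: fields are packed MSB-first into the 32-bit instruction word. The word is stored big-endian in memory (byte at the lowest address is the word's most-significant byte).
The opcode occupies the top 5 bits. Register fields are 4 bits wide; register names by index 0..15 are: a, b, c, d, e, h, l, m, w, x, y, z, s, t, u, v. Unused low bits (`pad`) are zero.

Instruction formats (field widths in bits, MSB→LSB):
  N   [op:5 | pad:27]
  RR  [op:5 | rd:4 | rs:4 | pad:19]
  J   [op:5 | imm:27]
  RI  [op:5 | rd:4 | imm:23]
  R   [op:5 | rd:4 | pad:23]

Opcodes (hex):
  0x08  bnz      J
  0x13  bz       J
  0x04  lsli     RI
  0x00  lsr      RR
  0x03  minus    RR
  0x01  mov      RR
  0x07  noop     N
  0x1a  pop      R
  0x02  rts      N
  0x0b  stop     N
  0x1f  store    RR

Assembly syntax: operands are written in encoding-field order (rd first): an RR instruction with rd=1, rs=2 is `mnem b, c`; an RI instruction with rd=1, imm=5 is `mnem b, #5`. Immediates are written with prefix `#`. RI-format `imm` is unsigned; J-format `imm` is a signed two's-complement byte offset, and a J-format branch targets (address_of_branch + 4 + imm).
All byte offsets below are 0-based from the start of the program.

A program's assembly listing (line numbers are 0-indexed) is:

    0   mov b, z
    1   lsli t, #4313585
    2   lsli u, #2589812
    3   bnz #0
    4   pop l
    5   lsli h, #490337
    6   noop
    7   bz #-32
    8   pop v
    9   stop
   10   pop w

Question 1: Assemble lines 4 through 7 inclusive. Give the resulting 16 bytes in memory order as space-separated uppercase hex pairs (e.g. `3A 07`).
4. pop fields op=0x1a:5|rd=6:4|pad=0:23 → word d3000000h → d3 00 00 00
5. lsli fields op=0x4:5|rd=5:4|imm=490337:23 → word 22877b61h → 22 87 7b 61
6. noop fields op=0x7:5|pad=0:27 → word 38000000h → 38 00 00 00
7. bz fields op=0x13:5|imm=-32:27 → word 9fffffe0h → 9f ff ff e0

D3 00 00 00 22 87 7B 61 38 00 00 00 9F FF FF E0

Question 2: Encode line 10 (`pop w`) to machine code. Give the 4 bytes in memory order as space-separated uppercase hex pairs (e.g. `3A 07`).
line 10 (pop): pack op=0x1a:5|rd=8:4|pad=0:23 = 0xd4000000; big→ d4 00 00 00

D4 00 00 00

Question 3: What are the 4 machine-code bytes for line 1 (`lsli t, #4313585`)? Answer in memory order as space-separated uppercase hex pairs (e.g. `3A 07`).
26 C1 D1 F1

line 1 (lsli): pack op=0x4:5|rd=13:4|imm=4313585:23 = 0x26c1d1f1; big→ 26 c1 d1 f1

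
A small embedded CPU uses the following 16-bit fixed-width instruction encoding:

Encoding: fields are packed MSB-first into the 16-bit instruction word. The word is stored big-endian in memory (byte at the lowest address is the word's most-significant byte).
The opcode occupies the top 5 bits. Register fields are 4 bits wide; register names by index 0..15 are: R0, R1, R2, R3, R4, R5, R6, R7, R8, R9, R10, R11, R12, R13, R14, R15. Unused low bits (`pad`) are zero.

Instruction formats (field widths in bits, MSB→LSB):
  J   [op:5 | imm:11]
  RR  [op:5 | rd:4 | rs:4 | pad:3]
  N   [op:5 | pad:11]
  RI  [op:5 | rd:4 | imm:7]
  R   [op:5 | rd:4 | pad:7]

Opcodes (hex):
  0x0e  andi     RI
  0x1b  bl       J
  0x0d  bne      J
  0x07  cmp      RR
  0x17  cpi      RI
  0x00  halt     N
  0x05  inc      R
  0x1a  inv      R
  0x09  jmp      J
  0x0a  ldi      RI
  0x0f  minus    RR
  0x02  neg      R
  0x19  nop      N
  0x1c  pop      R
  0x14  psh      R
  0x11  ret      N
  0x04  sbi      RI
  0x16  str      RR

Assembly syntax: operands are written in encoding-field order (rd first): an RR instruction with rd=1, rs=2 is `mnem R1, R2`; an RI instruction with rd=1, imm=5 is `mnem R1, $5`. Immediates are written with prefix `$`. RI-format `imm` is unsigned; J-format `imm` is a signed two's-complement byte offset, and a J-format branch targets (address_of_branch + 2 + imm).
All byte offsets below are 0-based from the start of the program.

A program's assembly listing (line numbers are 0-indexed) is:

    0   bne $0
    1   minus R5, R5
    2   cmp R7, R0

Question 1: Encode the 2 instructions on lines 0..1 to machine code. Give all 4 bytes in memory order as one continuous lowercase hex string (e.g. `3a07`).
L0: bne op=0xd:5|imm=0:11 ⇒ 0x6800 ⇒ big 68 00
L1: minus op=0xf:5|rd=5:4|rs=5:4|pad=0:3 ⇒ 0x7aa8 ⇒ big 7a a8

68007aa8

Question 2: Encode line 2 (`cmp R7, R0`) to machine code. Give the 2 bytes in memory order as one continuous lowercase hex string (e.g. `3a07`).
3b80

line 2 (cmp): pack op=0x7:5|rd=7:4|rs=0:4|pad=0:3 = 0x3b80; big→ 3b 80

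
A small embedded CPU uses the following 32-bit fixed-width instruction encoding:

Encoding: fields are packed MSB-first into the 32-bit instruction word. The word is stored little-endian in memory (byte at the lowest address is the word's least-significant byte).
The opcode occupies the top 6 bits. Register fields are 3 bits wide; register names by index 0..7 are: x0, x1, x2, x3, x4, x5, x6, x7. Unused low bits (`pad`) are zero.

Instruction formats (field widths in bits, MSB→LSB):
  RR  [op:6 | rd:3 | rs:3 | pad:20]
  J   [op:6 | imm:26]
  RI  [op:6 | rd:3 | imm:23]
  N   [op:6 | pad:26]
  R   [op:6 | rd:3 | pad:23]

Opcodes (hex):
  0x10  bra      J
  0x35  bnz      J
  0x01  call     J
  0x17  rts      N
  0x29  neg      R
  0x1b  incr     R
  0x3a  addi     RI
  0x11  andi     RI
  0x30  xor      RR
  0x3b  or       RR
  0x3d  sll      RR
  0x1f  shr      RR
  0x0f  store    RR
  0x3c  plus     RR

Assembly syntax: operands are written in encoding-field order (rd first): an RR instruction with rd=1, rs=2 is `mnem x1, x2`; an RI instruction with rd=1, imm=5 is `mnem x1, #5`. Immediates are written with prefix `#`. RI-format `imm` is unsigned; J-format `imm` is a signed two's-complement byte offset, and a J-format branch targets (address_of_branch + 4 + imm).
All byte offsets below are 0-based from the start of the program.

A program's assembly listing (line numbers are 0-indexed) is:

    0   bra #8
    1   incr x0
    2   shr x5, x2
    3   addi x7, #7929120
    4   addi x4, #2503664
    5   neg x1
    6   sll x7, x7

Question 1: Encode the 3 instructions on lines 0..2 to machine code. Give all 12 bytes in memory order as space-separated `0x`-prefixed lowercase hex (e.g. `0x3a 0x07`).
0x08 0x00 0x00 0x40 0x00 0x00 0x00 0x6c 0x00 0x00 0xa0 0x7e

0. bra fields op=0x10:6|imm=8:26 → word 40000008h → 08 00 00 40
1. incr fields op=0x1b:6|rd=0:3|pad=0:23 → word 6c000000h → 00 00 00 6c
2. shr fields op=0x1f:6|rd=5:3|rs=2:3|pad=0:20 → word 7ea00000h → 00 00 a0 7e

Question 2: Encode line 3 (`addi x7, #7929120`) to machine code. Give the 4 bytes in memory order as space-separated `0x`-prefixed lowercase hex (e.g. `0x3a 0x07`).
3. addi fields op=0x3a:6|rd=7:3|imm=7929120:23 → word ebf8fd20h → 20 fd f8 eb

0x20 0xfd 0xf8 0xeb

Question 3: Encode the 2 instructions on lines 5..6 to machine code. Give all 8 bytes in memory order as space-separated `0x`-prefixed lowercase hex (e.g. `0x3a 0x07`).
line 5 (neg): pack op=0x29:6|rd=1:3|pad=0:23 = 0xa4800000; little→ 00 00 80 a4
line 6 (sll): pack op=0x3d:6|rd=7:3|rs=7:3|pad=0:20 = 0xf7f00000; little→ 00 00 f0 f7

0x00 0x00 0x80 0xa4 0x00 0x00 0xf0 0xf7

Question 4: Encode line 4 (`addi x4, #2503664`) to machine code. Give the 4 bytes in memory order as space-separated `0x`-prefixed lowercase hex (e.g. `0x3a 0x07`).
0xf0 0x33 0x26 0xea

L4: addi op=0x3a:6|rd=4:3|imm=2503664:23 ⇒ 0xea2633f0 ⇒ little f0 33 26 ea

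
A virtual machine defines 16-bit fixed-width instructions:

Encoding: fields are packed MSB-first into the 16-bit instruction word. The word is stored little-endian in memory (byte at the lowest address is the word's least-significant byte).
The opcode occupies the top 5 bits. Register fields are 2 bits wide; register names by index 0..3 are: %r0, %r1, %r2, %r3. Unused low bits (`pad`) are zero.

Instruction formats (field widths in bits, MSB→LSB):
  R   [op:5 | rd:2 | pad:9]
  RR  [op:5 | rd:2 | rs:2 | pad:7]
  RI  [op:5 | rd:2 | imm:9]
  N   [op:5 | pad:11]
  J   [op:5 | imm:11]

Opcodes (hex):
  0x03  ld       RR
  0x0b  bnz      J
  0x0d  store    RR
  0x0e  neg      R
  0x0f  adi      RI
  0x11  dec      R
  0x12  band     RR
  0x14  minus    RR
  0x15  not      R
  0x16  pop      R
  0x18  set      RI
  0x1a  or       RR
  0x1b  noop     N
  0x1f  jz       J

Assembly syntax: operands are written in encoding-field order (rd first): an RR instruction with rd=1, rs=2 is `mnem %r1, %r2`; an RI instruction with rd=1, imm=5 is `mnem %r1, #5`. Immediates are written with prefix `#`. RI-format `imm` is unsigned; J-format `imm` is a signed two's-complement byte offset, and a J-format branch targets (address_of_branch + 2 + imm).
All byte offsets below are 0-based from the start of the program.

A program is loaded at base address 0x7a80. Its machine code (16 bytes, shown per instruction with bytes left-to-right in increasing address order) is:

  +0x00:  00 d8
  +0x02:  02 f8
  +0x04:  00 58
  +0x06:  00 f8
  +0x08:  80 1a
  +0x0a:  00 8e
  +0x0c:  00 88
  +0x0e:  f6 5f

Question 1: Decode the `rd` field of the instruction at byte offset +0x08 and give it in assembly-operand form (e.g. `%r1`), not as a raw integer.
%r1

off 0x08: read 80 1a as little → 0x1a80
  op=0x1a80>>11=0x3 ⇒ ld (RR)
  [10:9] rd=1 = %r1
  [8:7] rs=1 = %r1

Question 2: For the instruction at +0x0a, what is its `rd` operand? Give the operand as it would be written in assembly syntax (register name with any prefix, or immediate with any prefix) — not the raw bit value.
off 0x0a: read 00 8e as little → 0x8e00
  op=0x8e00>>11=0x11 ⇒ dec (R)
  rd: (w>>9)&0x3=0x3 → %r3

%r3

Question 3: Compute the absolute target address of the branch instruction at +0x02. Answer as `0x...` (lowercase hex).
[02] 02 f8 → 0xf802
  op=0xf802>>11=0x1f ⇒ jz (J)
  imm: (w>>0)&0x7ff=0x2 → #2
  target = base 0x7a80 + off 0x02 + 2 + imm 2 = 0x7a86

0x7a86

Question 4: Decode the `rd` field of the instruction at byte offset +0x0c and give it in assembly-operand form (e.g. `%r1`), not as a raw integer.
%r0

@+0c  little-endian(00 88) = 0x8800
  top 5b → 0x11 → dec [R]
  rd@[10:9]=0x0 ⇒ %r0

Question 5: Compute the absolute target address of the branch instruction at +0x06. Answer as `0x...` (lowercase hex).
0x7a88

+0x06: 00 f8 ⇒ word 0xf800 (little)
  top 5b → 0x1f → jz [J]
  imm@[10:0]=0x0 ⇒ #0
  target = base 0x7a80 + off 0x06 + 2 + imm 0 = 0x7a88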